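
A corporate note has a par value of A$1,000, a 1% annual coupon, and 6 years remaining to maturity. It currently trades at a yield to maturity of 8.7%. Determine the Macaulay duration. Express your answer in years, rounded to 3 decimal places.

Periodic yield y = 0.087. Discount each cash flow and weight by its year:
  t   CF        PV=CF/(1+0.087)^t    t·PV
  1        10.00         9.1996         9.1996
  2        10.00         8.4633        16.9266
  3        10.00         7.7859        23.3578
  4        10.00         7.1628        28.6511
  5        10.00         6.5895        32.9475
  6     1,010.00       612.2716     3,673.6295
  Σ                    651.4728     3,784.7123
Price P = Σ PV = 651.4728.
Macaulay duration = Σ(t·PV) / P = 3,784.7123 / 651.4728 = 5.80947 years.

5.809 years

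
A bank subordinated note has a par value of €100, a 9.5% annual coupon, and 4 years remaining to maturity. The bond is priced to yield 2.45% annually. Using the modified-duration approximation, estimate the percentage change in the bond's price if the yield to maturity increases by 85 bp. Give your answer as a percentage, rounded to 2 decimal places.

-2.96%

Periodic yield y = 0.0245. Modified duration first:
  t   CF        PV=CF/(1+0.0245)^t    t·PV
  1         9.50         9.2728         9.2728
  2         9.50         9.0511        18.1021
  3         9.50         8.8346        26.5039
  4       109.50        99.3954       397.5816
  Σ                    126.5539       451.4604
P = 126.5539; D_Mac = 3.56734 yrs; D_mod = 3.56734/(1+0.0245) = 3.48203 yrs.
ΔP/P ≈ -D_mod · Δy = -3.48203 × (+0.0085) = -0.029597 = -2.9597%.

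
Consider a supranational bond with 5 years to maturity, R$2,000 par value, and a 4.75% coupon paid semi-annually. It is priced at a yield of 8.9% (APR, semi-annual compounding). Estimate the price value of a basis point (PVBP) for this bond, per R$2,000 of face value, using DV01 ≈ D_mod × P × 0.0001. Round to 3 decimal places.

Periodic yield y = 0.0445.
  t   CF        PV=CF/(1+0.0445)^t    t·PV
  1        47.50        45.4763        45.4763
  2        47.50        43.5388        87.0777
  3        47.50        41.6839       125.0517
  4        47.50        39.9080       159.6320
  5        47.50        38.2077       191.0387
  6        47.50        36.5799       219.4796
  7        47.50        35.0215       245.1504
  8        47.50        33.5294       268.2354
  9        47.50        32.1009       288.9084
  10    2,047.50     1,324.7669    13,247.6690
  Σ                  1,670.8134    14,877.7190
P = 1,670.8134; D_Mac = 8.90448 half-year periods = 4.45224 yrs; D_mod = 4.26255 yrs.
DV01 ≈ 4.26255 × 1,670.8134 × 0.0001 = 0.712193.

R$0.712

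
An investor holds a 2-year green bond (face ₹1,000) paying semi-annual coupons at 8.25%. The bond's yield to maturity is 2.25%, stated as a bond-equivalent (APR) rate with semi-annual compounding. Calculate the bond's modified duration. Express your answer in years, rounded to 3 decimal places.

Periodic yield y = 0.01125. First find Macaulay duration:
  t   CF        PV=CF/(1+0.01125)^t    t·PV
  1        41.25        40.7911        40.7911
  2        41.25        40.3373        80.6746
  3        41.25        39.8886       119.6657
  4     1,041.25       995.6825     3,982.7300
  Σ                  1,116.6995     4,223.8614
P = 1,116.6995; Macaulay duration = 4,223.8614 / 1,116.6995 = 3.78245 half-year periods = 1.89123 years.
Modified duration = D_Mac / (1 + y) = 1.89123 / 1.01125 = 1.87019 years.

1.870 years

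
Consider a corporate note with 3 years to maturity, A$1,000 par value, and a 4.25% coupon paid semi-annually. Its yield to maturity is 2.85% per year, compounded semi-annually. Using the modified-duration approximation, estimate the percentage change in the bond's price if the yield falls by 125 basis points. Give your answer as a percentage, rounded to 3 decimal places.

Periodic yield y = 0.01425. Modified duration first:
  t   CF        PV=CF/(1+0.01425)^t    t·PV
  1        21.25        20.9514        20.9514
  2        21.25        20.6571        41.3142
  3        21.25        20.3669        61.1006
  4        21.25        20.0807        80.3228
  5        21.25        19.7986        98.9929
  6     1,021.25       938.1277     5,628.7664
  Σ                  1,039.9824     5,931.4482
P = 1,039.9824; D_Mac = 5.70341 half-year periods = 2.85171 yrs; D_mod = 2.85171/(1+0.01425) = 2.81164 yrs.
ΔP/P ≈ -D_mod · Δy = -2.81164 × (-0.0125) = +0.035146 = +3.5146%.

+3.515%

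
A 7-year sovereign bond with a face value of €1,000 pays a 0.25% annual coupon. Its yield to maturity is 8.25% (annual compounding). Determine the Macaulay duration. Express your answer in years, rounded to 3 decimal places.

Periodic yield y = 0.0825. Discount each cash flow and weight by its year:
  t   CF        PV=CF/(1+0.0825)^t    t·PV
  1         2.50         2.3095         2.3095
  2         2.50         2.1335         4.2669
  3         2.50         1.9709         5.9126
  4         2.50         1.8207         7.2826
  5         2.50         1.6819         8.4095
  6         2.50         1.5537         9.3223
  7     1,002.50       575.5579     4,028.9055
  Σ                    587.0280     4,066.4090
Price P = Σ PV = 587.0280.
Macaulay duration = Σ(t·PV) / P = 4,066.4090 / 587.0280 = 6.92711 years.

6.927 years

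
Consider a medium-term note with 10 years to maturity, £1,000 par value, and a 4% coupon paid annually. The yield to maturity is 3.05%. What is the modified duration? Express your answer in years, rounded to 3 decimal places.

8.253 years

Periodic yield y = 0.0305. First find Macaulay duration:
  t   CF        PV=CF/(1+0.0305)^t    t·PV
  1        40.00        38.8161        38.8161
  2        40.00        37.6673        75.3345
  3        40.00        36.5524       109.6572
  4        40.00        35.4706       141.8822
  5        40.00        34.4207       172.1036
  6        40.00        33.4020       200.4118
  7        40.00        32.4134       226.8935
  8        40.00        31.4540       251.6321
  9        40.00        30.5231       274.7075
  10    1,040.00       770.1111     7,701.1109
  Σ                  1,080.8305     9,192.5495
P = 1,080.8305; Macaulay duration = 9,192.5495 / 1,080.8305 = 8.50508 years.
Modified duration = D_Mac / (1 + y) = 8.50508 / 1.0305 = 8.25335 years.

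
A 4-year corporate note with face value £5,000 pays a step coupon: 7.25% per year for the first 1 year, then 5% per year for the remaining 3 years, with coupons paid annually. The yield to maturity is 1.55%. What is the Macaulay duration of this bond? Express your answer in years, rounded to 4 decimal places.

Periodic yield y = 0.0155. Discount each cash flow and weight by its year:
  t   CF        PV=CF/(1+0.0155)^t    t·PV
  1       362.50       356.9670       356.9670
  2       250.00       242.4265       484.8531
  3       250.00       238.7263       716.1788
  4     5,250.00     4,936.7325    19,746.9299
  Σ                  5,774.8523    21,304.9288
Price P = Σ PV = 5,774.8523.
Macaulay duration = Σ(t·PV) / P = 21,304.9288 / 5,774.8523 = 3.68926 years.

3.6893 years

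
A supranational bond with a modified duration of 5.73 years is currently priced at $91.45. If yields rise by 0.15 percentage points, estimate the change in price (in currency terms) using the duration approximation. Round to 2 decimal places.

-$0.79

Duration approximation: ΔP/P ≈ -D_mod · Δy = -5.73 × (+0.0015) = -0.008595.
ΔP ≈ 91.45 × (-0.008595) = -0.78601275.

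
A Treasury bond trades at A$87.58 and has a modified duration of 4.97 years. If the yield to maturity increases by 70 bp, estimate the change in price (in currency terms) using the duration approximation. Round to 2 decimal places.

Duration approximation: ΔP/P ≈ -D_mod · Δy = -4.97 × (+0.007) = -0.034790.
ΔP ≈ 87.58 × (-0.034790) = -3.0469082.

-A$3.05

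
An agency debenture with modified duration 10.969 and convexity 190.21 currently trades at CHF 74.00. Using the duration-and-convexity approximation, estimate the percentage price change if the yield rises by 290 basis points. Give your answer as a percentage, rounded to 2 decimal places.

Duration effect: -D_mod·Δy = -10.969 × (+0.029) = -0.318101
Convexity effect: ½·C·(Δy)² = 0.5 × 190.21 × (0.029)² = +0.079983305
ΔP/P ≈ -0.318101 + 0.079983305 = -0.238117695
= -23.8117695%.

-23.81%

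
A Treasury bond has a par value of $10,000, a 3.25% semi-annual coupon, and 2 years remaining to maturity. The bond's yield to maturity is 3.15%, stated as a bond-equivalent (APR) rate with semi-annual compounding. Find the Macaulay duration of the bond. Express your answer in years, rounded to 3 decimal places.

1.953 years

Periodic yield y = 0.01575. Discount each cash flow and weight by its period:
  t   CF        PV=CF/(1+0.01575)^t    t·PV
  1       162.50       159.9803       159.9803
  2       162.50       157.4997       314.9994
  3       162.50       155.0575       465.1726
  4    10,162.50     9,546.6991    38,186.7964
  Σ                 10,019.2366    39,126.9487
Price P = Σ PV = 10,019.2366.
Macaulay duration = Σ(t·PV) / P = 39,126.9487 / 10,019.2366 = 3.90518 half-year periods.
In years: 3.90518 / 2 = 1.95259 years.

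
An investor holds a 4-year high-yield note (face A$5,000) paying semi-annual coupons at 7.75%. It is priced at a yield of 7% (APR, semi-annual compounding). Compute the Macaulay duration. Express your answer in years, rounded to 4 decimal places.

Periodic yield y = 0.035. Discount each cash flow and weight by its period:
  t   CF        PV=CF/(1+0.035)^t    t·PV
  1       193.75       187.1981       187.1981
  2       193.75       180.8677       361.7354
  3       193.75       174.7514       524.2542
  4       193.75       168.8419       675.3677
  5       193.75       163.1323       815.6615
  6       193.75       157.6157       945.6945
  7       193.75       152.2857     1,066.0002
  8     5,193.75     3,944.1938    31,553.5502
  Σ                  5,128.8867    36,129.4618
Price P = Σ PV = 5,128.8867.
Macaulay duration = Σ(t·PV) / P = 36,129.4618 / 5,128.8867 = 7.04431 half-year periods.
In years: 7.04431 / 2 = 3.52215 years.

3.5222 years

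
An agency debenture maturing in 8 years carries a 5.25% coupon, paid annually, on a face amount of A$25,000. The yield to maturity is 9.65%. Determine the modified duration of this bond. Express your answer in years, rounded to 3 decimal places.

5.945 years

Periodic yield y = 0.0965. First find Macaulay duration:
  t   CF        PV=CF/(1+0.0965)^t    t·PV
  1     1,312.50     1,196.9904     1,196.9904
  2     1,312.50     1,091.6465     2,183.2931
  3     1,312.50       995.5737     2,986.7210
  4     1,312.50       907.9559     3,631.8237
  5     1,312.50       828.0492     4,140.2459
  6     1,312.50       755.1748     4,531.0489
  7     1,312.50       688.7139     4,820.9974
  8    26,312.50    12,591.9510   100,735.6080
  Σ                 19,056.0555   124,226.7284
P = 19,056.0555; Macaulay duration = 124,226.7284 / 19,056.0555 = 6.51902 years.
Modified duration = D_Mac / (1 + y) = 6.51902 / 1.0965 = 5.94529 years.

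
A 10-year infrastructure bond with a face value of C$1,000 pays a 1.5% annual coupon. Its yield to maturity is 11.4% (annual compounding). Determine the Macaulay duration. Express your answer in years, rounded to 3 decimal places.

Periodic yield y = 0.114. Discount each cash flow and weight by its year:
  t   CF        PV=CF/(1+0.114)^t    t·PV
  1        15.00        13.4650        13.4650
  2        15.00        12.0871        24.1741
  3        15.00        10.8501        32.5504
  4        15.00         9.7398        38.9592
  5        15.00         8.7431        43.7155
  6        15.00         7.8484        47.0903
  7        15.00         7.0452        49.3166
  8        15.00         6.3243        50.5941
  9        15.00         5.6771        51.0937
  10    1,015.00       344.8372     3,448.3722
  Σ                    426.6173     3,799.3311
Price P = Σ PV = 426.6173.
Macaulay duration = Σ(t·PV) / P = 3,799.3311 / 426.6173 = 8.90571 years.

8.906 years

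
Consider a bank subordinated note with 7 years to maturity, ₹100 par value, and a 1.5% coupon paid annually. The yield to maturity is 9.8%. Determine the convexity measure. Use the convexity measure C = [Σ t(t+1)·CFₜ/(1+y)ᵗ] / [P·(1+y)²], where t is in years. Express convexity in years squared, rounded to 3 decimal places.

With y = 0.098:
  t   CF        PV=CF/(1+0.098)^t    t·PV        t(t+1)·PV
  1         1.50         1.3661         1.3661           2.7322
  2         1.50         1.2442         2.4884           7.4651
  3         1.50         1.1331         3.3994          13.5977
  4         1.50         1.0320         4.1280          20.6401
  5         1.50         0.9399         4.6995          28.1969
  6         1.50         0.8560         5.1360          35.9523
  7       101.50        52.7533       369.2731       2,954.1850
  Σ                     59.3247       390.4906       3,062.7693
P = 59.3247.
Convexity = Σ t(t+1)·PV / [P·(1+y)²] = 3,062.7693 / (59.3247 × 1.205604) = 42.82273.

42.823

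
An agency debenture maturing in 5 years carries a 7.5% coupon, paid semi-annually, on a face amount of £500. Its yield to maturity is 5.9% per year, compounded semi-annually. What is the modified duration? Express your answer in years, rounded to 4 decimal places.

Periodic yield y = 0.0295. First find Macaulay duration:
  t   CF        PV=CF/(1+0.0295)^t    t·PV
  1        18.75        18.2127        18.2127
  2        18.75        17.6908        35.3817
  3        18.75        17.1839        51.5518
  4        18.75        16.6915        66.7661
  5        18.75        16.2132        81.0661
  6        18.75        15.7486        94.4919
  7        18.75        15.2974       107.0816
  8        18.75        14.8590       118.8722
  9        18.75        14.4332       129.8992
  10      518.75       387.8775     3,878.7751
  Σ                    534.2080     4,582.0985
P = 534.2080; Macaulay duration = 4,582.0985 / 534.2080 = 8.57737 half-year periods = 4.28868 years.
Modified duration = D_Mac / (1 + y) = 4.28868 / 1.0295 = 4.16579 years.

4.1658 years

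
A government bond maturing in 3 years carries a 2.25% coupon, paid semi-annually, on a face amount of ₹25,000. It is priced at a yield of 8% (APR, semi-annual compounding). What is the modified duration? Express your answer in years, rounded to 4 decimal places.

2.7973 years

Periodic yield y = 0.04. First find Macaulay duration:
  t   CF        PV=CF/(1+0.04)^t    t·PV
  1       281.25       270.4327       270.4327
  2       281.25       260.0314       520.0629
  3       281.25       250.0302       750.0907
  4       281.25       240.4137       961.6547
  5       281.25       231.1670     1,155.8350
  6    25,281.25    19,980.1391   119,880.8346
  Σ                 21,232.2141   123,538.9106
P = 21,232.2141; Macaulay duration = 123,538.9106 / 21,232.2141 = 5.81847 half-year periods = 2.90923 years.
Modified duration = D_Mac / (1 + y) = 2.90923 / 1.04 = 2.79734 years.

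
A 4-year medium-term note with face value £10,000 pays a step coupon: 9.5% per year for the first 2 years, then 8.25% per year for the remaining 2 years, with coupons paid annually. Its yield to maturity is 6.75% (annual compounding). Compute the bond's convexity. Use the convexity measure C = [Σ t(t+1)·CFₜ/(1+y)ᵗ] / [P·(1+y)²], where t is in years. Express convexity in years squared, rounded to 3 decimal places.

With y = 0.0675:
  t   CF        PV=CF/(1+0.0675)^t    t·PV        t(t+1)·PV
  1       950.00       889.9297       889.9297       1,779.8595
  2       950.00       833.6578     1,667.3157       5,001.9470
  3       825.00       678.1883     2,034.5649       8,138.2597
  4    10,825.00     8,335.9744    33,343.8974     166,719.4872
  Σ                 10,737.7502    37,935.7078     181,639.5534
P = 10,737.7502.
Convexity = Σ t(t+1)·PV / [P·(1+y)²] = 181,639.5534 / (10,737.7502 × 1.139556) = 14.84436.

14.844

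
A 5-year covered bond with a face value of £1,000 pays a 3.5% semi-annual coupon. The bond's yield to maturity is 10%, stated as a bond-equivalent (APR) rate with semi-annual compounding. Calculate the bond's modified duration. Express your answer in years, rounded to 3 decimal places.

4.341 years

Periodic yield y = 0.05. First find Macaulay duration:
  t   CF        PV=CF/(1+0.05)^t    t·PV
  1        17.50        16.6667        16.6667
  2        17.50        15.8730        31.7460
  3        17.50        15.1172        45.3515
  4        17.50        14.3973        57.5892
  5        17.50        13.7117        68.5585
  6        17.50        13.0588        78.3526
  7        17.50        12.4369        87.0585
  8        17.50        11.8447        94.7575
  9        17.50        11.2807       101.5259
  10    1,017.50       624.6567     6,246.5674
  Σ                    749.0436     6,828.1737
P = 749.0436; Macaulay duration = 6,828.1737 / 749.0436 = 9.11586 half-year periods = 4.55793 years.
Modified duration = D_Mac / (1 + y) = 4.55793 / 1.05 = 4.34088 years.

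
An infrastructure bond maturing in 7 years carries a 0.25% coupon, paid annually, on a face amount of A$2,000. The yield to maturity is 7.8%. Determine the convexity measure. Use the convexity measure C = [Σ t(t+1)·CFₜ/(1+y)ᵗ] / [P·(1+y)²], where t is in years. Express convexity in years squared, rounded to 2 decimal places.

47.54

With y = 0.078:
  t   CF        PV=CF/(1+0.078)^t    t·PV        t(t+1)·PV
  1         5.00         4.6382         4.6382           9.2764
  2         5.00         4.3026         8.6052          25.8157
  3         5.00         3.9913        11.9739          47.8955
  4         5.00         3.7025        14.8100          74.0500
  5         5.00         3.4346        17.1730         103.0380
  6         5.00         3.1861        19.1165         133.8156
  7     2,005.00     1,185.1766     8,296.2359      66,369.8870
  Σ                  1,208.4319     8,372.5527      66,763.7782
P = 1,208.4319.
Convexity = Σ t(t+1)·PV / [P·(1+y)²] = 66,763.7782 / (1,208.4319 × 1.162084) = 47.54241.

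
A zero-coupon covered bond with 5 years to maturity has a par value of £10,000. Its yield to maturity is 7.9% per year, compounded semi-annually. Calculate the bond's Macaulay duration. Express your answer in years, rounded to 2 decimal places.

5.00 years

A zero-coupon bond has a single cash flow at maturity, so its Macaulay duration equals its maturity: 5 years.
(Equivalently: 10 semi-annual periods ÷ 2 = 5 years.)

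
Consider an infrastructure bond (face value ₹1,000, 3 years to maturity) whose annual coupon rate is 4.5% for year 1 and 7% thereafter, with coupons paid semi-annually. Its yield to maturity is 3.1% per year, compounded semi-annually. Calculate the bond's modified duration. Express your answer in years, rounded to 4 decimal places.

2.7745 years

Periodic yield y = 0.0155. First find Macaulay duration:
  t   CF        PV=CF/(1+0.0155)^t    t·PV
  1        22.50        22.1566        22.1566
  2        22.50        21.8184        43.6368
  3        35.00        33.4217       100.2650
  4        35.00        32.9115       131.6462
  5        35.00        32.4092       162.0460
  6     1,035.00       943.7583     5,662.5498
  Σ                  1,086.4757     6,122.3004
P = 1,086.4757; Macaulay duration = 6,122.3004 / 1,086.4757 = 5.63501 half-year periods = 2.81750 years.
Modified duration = D_Mac / (1 + y) = 2.81750 / 1.0155 = 2.77450 years.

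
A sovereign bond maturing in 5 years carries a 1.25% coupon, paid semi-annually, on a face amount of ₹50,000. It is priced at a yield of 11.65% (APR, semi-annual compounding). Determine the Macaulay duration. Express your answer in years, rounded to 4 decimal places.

Periodic yield y = 0.05825. Discount each cash flow and weight by its period:
  t   CF        PV=CF/(1+0.05825)^t    t·PV
  1       312.50       295.2988       295.2988
  2       312.50       279.0445       558.0890
  3       312.50       263.6849       791.0546
  4       312.50       249.1707       996.6827
  5       312.50       235.4554     1,177.2769
  6       312.50       222.4951     1,334.9703
  7       312.50       210.2481     1,471.7367
  8       312.50       198.6753     1,589.4021
  9       312.50       187.7394     1,689.6550
  10   50,312.50    28,562.2967   285,622.9670
  Σ                 30,704.1088   295,527.1332
Price P = Σ PV = 30,704.1088.
Macaulay duration = Σ(t·PV) / P = 295,527.1332 / 30,704.1088 = 9.62500 half-year periods.
In years: 9.62500 / 2 = 4.81250 years.

4.8125 years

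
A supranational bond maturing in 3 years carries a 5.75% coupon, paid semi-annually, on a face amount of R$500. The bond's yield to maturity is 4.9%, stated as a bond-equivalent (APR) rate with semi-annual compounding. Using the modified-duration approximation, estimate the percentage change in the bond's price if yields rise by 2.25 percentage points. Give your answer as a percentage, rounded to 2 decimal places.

-6.15%

Periodic yield y = 0.0245. Modified duration first:
  t   CF        PV=CF/(1+0.0245)^t    t·PV
  1       14.375        14.0312        14.0312
  2       14.375        13.6957        27.3914
  3       14.375        13.3682        40.1045
  4       14.375        13.0485        52.1939
  5       14.375        12.7364        63.6822
  6      514.375       444.8443     2,669.0661
  Σ                    511.7244     2,866.4693
P = 511.7244; D_Mac = 5.60159 half-year periods = 2.80079 yrs; D_mod = 2.80079/(1+0.0245) = 2.73382 yrs.
ΔP/P ≈ -D_mod · Δy = -2.73382 × (+0.0225) = -0.061511 = -6.1511%.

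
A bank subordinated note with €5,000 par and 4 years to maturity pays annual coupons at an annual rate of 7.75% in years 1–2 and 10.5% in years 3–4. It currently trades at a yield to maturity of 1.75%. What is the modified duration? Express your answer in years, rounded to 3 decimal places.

Periodic yield y = 0.0175. First find Macaulay duration:
  t   CF        PV=CF/(1+0.0175)^t    t·PV
  1       387.50       380.8354       380.8354
  2       387.50       374.2854       748.5708
  3       525.00       498.3748     1,495.1243
  4     5,525.00     5,154.5957    20,618.3830
  Σ                  6,408.0913    23,242.9134
P = 6,408.0913; Macaulay duration = 23,242.9134 / 6,408.0913 = 3.62712 years.
Modified duration = D_Mac / (1 + y) = 3.62712 / 1.0175 = 3.56474 years.

3.565 years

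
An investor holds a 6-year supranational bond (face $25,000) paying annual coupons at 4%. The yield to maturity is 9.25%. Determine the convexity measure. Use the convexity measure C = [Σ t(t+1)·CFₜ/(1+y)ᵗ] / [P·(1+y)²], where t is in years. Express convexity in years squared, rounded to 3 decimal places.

With y = 0.0925:
  t   CF        PV=CF/(1+0.0925)^t    t·PV        t(t+1)·PV
  1     1,000.00       915.3318       915.3318       1,830.6636
  2     1,000.00       837.8323     1,675.6646       5,026.9939
  3     1,000.00       766.8946     2,300.6837       9,202.7348
  4     1,000.00       701.9630     2,807.8520      14,039.2599
  5     1,000.00       642.5291     3,212.6453      19,275.8717
  6    26,000.00    15,291.3093    91,747.8560     642,234.9923
  Σ                 19,155.8601   102,660.0335     691,610.5163
P = 19,155.8601.
Convexity = Σ t(t+1)·PV / [P·(1+y)²] = 691,610.5163 / (19,155.8601 × 1.193556) = 30.24942.

30.249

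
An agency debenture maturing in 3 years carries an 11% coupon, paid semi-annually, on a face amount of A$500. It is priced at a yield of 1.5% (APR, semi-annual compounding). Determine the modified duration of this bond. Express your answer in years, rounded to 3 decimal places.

2.663 years

Periodic yield y = 0.0075. First find Macaulay duration:
  t   CF        PV=CF/(1+0.0075)^t    t·PV
  1        27.50        27.2953        27.2953
  2        27.50        27.0921        54.1842
  3        27.50        26.8904        80.6712
  4        27.50        26.6902       106.7610
  5        27.50        26.4916       132.4578
  6       527.50       504.3734     3,026.2401
  Σ                    638.8329     3,427.6096
P = 638.8329; Macaulay duration = 3,427.6096 / 638.8329 = 5.36542 half-year periods = 2.68271 years.
Modified duration = D_Mac / (1 + y) = 2.68271 / 1.0075 = 2.66274 years.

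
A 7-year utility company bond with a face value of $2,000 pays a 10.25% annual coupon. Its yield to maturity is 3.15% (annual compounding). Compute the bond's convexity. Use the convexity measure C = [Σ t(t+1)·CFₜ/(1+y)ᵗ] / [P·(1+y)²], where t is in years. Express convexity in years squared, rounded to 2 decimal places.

With y = 0.0315:
  t   CF        PV=CF/(1+0.0315)^t    t·PV        t(t+1)·PV
  1       205.00       198.7397       198.7397         397.4794
  2       205.00       192.6706       385.3412       1,156.0235
  3       205.00       186.7868       560.3604       2,241.4415
  4       205.00       181.0827       724.3308       3,621.6538
  5       205.00       175.5528       877.7639       5,266.5833
  6       205.00       170.1917     1,021.1504       7,148.0529
  7     2,205.00     1,774.6960    12,422.8719      99,382.9754
  Σ                  2,879.7203    16,190.5582     119,214.2096
P = 2,879.7203.
Convexity = Σ t(t+1)·PV / [P·(1+y)²] = 119,214.2096 / (2,879.7203 × 1.063992) = 38.90803.

38.91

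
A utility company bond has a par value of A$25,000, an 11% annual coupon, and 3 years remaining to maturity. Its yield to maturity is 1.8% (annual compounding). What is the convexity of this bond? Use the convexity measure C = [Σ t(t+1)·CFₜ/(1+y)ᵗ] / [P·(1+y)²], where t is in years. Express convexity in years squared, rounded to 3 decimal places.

With y = 0.018:
  t   CF        PV=CF/(1+0.018)^t    t·PV        t(t+1)·PV
  1     2,750.00     2,701.3752     2,701.3752       5,402.7505
  2     2,750.00     2,653.6103     5,307.2205      15,921.6616
  3    27,750.00    26,303.8702    78,911.6107     315,646.4429
  Σ                 31,658.8557    86,920.2065     336,970.8549
P = 31,658.8557.
Convexity = Σ t(t+1)·PV / [P·(1+y)²] = 336,970.8549 / (31,658.8557 × 1.036324) = 10.27074.

10.271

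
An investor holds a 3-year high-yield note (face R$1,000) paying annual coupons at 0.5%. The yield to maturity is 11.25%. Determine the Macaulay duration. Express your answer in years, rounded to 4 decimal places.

Periodic yield y = 0.1125. Discount each cash flow and weight by its year:
  t   CF        PV=CF/(1+0.1125)^t    t·PV
  1         5.00         4.4944         4.4944
  2         5.00         4.0399         8.0798
  3     1,005.00       729.9044     2,189.7133
  Σ                    738.4387     2,202.2875
Price P = Σ PV = 738.4387.
Macaulay duration = Σ(t·PV) / P = 2,202.2875 / 738.4387 = 2.98236 years.

2.9824 years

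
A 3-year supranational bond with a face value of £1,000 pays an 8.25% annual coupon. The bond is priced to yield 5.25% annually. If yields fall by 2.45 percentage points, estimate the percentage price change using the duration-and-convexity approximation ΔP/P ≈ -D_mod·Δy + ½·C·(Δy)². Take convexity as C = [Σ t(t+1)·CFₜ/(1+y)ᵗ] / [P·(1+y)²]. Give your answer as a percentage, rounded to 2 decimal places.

+6.78%

With y = 0.0525:
  t   CF        PV=CF/(1+0.0525)^t    t·PV        t(t+1)·PV
  1        82.50        78.3848        78.3848         156.7696
  2        82.50        74.4749       148.9497         446.8492
  3     1,082.50       928.4566     2,785.3697      11,141.4788
  Σ                  1,081.3162     3,012.7042      11,745.0976
P = 1,081.3162; D_Mac = 2.78615 yrs; D_mod = 2.64717 yrs; C = 9.80527.
Duration effect: -2.64717 × (-0.0245) = +0.064856
Convexity effect: 0.5 × 9.80527 × (-0.0245)² = +0.0029428
ΔP/P ≈ +0.064856 + 0.0029428 = +0.067798 = +6.7798%.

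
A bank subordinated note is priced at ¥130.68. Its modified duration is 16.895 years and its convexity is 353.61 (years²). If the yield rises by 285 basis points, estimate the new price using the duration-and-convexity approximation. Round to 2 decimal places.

¥86.52

Duration effect: -D_mod·Δy = -16.895 × (+0.0285) = -0.4815075
Convexity effect: ½·C·(Δy)² = 0.5 × 353.61 × (0.0285)² = +0.14360986125
ΔP/P ≈ -0.4815075 + 0.14360986125 = -0.33789763875
New price ≈ 130.68 × (1 - 0.33789763875) = 86.52353656815.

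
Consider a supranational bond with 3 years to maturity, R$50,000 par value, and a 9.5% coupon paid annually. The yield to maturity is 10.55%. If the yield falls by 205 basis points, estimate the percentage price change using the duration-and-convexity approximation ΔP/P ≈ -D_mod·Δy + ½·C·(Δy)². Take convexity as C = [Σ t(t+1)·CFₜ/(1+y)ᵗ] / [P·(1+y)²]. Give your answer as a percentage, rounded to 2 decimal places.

+5.27%

With y = 0.1055:
  t   CF        PV=CF/(1+0.1055)^t    t·PV        t(t+1)·PV
  1     4,750.00     4,296.6983     4,296.6983       8,593.3967
  2     4,750.00     3,886.6561     7,773.3122      23,319.9366
  3    54,750.00    40,523.5872   121,570.7616     486,283.0465
  Σ                 48,706.9416   133,640.7722     518,196.3798
P = 48,706.9416; D_Mac = 2.74377 yrs; D_mod = 2.48193 yrs; C = 8.70535.
Duration effect: -2.48193 × (-0.0205) = +0.050880
Convexity effect: 0.5 × 8.70535 × (-0.0205)² = +0.0018292
ΔP/P ≈ +0.050880 + 0.0018292 = +0.052709 = +5.2709%.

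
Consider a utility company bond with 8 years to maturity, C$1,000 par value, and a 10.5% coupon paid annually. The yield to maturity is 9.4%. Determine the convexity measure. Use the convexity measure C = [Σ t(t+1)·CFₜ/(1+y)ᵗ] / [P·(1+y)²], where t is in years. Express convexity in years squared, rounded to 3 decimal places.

39.129

With y = 0.094:
  t   CF        PV=CF/(1+0.094)^t    t·PV        t(t+1)·PV
  1       105.00        95.9781        95.9781         191.9561
  2       105.00        87.7313       175.4626         526.3879
  3       105.00        80.1932       240.5795         962.3179
  4       105.00        73.3027       293.2108       1,466.0541
  5       105.00        67.0043       335.0215       2,010.1291
  6       105.00        61.2471       367.4825       2,572.3772
  7       105.00        55.9845       391.8917       3,135.1337
  8     1,105.00       538.5471     4,308.3769      38,775.3921
  Σ                  1,059.9883     6,208.0036      49,639.7483
P = 1,059.9883.
Convexity = Σ t(t+1)·PV / [P·(1+y)²] = 49,639.7483 / (1,059.9883 × 1.196836) = 39.12856.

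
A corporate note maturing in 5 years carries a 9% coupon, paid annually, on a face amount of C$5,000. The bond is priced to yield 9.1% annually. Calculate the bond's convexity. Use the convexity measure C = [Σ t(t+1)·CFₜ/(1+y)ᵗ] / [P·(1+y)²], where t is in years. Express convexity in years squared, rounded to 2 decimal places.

20.14

With y = 0.091:
  t   CF        PV=CF/(1+0.091)^t    t·PV        t(t+1)·PV
  1       450.00       412.4656       412.4656         824.9313
  2       450.00       378.0620       756.1240       2,268.3719
  3       450.00       346.5279     1,039.5838       4,158.3353
  4       450.00       317.6241     1,270.4966       6,352.4829
  5     5,450.00     3,525.9224    17,629.6120     105,777.6719
  Σ                  4,980.6021    21,108.2820     119,381.7933
P = 4,980.6021.
Convexity = Σ t(t+1)·PV / [P·(1+y)²] = 119,381.7933 / (4,980.6021 × 1.190281) = 20.13756.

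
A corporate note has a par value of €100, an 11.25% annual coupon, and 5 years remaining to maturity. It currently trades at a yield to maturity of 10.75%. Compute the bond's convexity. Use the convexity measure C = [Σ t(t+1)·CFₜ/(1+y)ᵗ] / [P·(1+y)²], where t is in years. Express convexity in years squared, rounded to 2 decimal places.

With y = 0.1075:
  t   CF        PV=CF/(1+0.1075)^t    t·PV        t(t+1)·PV
  1        11.25        10.1580        10.1580          20.3160
  2        11.25         9.1720        18.3440          55.0321
  3        11.25         8.2817        24.8452          99.3808
  4        11.25         7.4779        29.9115         149.5573
  5       111.25        66.7700       333.8500       2,003.0999
  Σ                    101.8596       417.1087       2,327.3861
P = 101.8596.
Convexity = Σ t(t+1)·PV / [P·(1+y)²] = 2,327.3861 / (101.8596 × 1.226556) = 18.62854.

18.63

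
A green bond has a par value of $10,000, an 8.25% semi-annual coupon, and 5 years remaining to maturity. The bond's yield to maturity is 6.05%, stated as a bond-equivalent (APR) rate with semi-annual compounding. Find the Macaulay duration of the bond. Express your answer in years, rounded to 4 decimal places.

Periodic yield y = 0.03025. Discount each cash flow and weight by its period:
  t   CF        PV=CF/(1+0.03025)^t    t·PV
  1       412.50       400.3883       400.3883
  2       412.50       388.6321       777.2643
  3       412.50       377.2212     1,131.6636
  4       412.50       366.1453     1,464.5812
  5       412.50       355.3946     1,776.9730
  6       412.50       344.9596     2,069.7575
  7       412.50       334.8309     2,343.8166
  8       412.50       324.9997     2,599.9976
  9       412.50       315.4571     2,839.1141
  10   10,412.50     7,729.0974    77,290.9744
  Σ                 10,937.1263    92,694.5306
Price P = Σ PV = 10,937.1263.
Macaulay duration = Σ(t·PV) / P = 92,694.5306 / 10,937.1263 = 8.47522 half-year periods.
In years: 8.47522 / 2 = 4.23761 years.

4.2376 years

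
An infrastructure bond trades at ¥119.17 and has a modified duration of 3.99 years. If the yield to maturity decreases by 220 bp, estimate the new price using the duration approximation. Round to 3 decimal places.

Duration approximation: ΔP/P ≈ -D_mod · Δy = -3.99 × (-0.022) = +0.087780.
New price ≈ 119.17 × (1 + 0.087780) = 129.6307426.

¥129.631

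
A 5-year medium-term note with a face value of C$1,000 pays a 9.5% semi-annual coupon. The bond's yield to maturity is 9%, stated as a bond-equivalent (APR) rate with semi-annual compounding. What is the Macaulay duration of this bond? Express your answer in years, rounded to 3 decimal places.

Periodic yield y = 0.045. Discount each cash flow and weight by its period:
  t   CF        PV=CF/(1+0.045)^t    t·PV
  1        47.50        45.4545        45.4545
  2        47.50        43.4972        86.9943
  3        47.50        41.6241       124.8723
  4        47.50        39.8317       159.3267
  5        47.50        38.1164       190.5821
  6        47.50        36.4750       218.8503
  7        47.50        34.9044       244.3305
  8        47.50        33.4013       267.2103
  9        47.50        31.9630       287.6666
  10    1,047.50       674.5142     6,745.1425
  Σ                  1,019.7818     8,370.4301
Price P = Σ PV = 1,019.7818.
Macaulay duration = Σ(t·PV) / P = 8,370.4301 / 1,019.7818 = 8.20806 half-year periods.
In years: 8.20806 / 2 = 4.10403 years.

4.104 years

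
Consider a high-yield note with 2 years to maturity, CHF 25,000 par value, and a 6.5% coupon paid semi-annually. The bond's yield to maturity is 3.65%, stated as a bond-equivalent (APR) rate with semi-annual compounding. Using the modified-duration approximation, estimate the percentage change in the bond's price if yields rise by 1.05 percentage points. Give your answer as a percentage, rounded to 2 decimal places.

-1.97%

Periodic yield y = 0.01825. Modified duration first:
  t   CF        PV=CF/(1+0.01825)^t    t·PV
  1       812.50       797.9376       797.9376
  2       812.50       783.6363     1,567.2726
  3       812.50       769.5912     2,308.7737
  4    25,812.50    24,011.1187    96,044.4746
  Σ                 26,362.2838   100,718.4585
P = 26,362.2838; D_Mac = 3.82055 half-year periods = 1.91028 yrs; D_mod = 1.91028/(1+0.01825) = 1.87604 yrs.
ΔP/P ≈ -D_mod · Δy = -1.87604 × (+0.0105) = -0.019698 = -1.9698%.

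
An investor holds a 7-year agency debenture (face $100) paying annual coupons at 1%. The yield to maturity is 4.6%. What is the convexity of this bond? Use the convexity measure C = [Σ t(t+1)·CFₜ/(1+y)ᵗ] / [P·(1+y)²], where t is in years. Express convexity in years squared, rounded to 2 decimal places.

48.90

With y = 0.046:
  t   CF        PV=CF/(1+0.046)^t    t·PV        t(t+1)·PV
  1         1.00         0.9560         0.9560           1.9120
  2         1.00         0.9140         1.8280           5.4839
  3         1.00         0.8738         2.6214          10.4854
  4         1.00         0.8354         3.3414          16.7072
  5         1.00         0.7986         3.9931          23.9587
  6         1.00         0.7635         4.5810          32.0671
  7       101.00        73.7224       516.0569       4,128.4555
  Σ                     78.8637       533.3778       4,219.0698
P = 78.8637.
Convexity = Σ t(t+1)·PV / [P·(1+y)²] = 4,219.0698 / (78.8637 × 1.094116) = 48.89633.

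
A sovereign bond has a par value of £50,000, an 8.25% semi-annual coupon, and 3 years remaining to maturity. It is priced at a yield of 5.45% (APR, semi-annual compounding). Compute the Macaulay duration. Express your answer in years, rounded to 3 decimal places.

Periodic yield y = 0.02725. Discount each cash flow and weight by its period:
  t   CF        PV=CF/(1+0.02725)^t    t·PV
  1     2,062.50     2,007.7878     2,007.7878
  2     2,062.50     1,954.5269     3,909.0538
  3     2,062.50     1,902.6789     5,708.0368
  4     2,062.50     1,852.2063     7,408.8252
  5     2,062.50     1,803.0726     9,015.3629
  6    52,062.50    44,306.5689   265,839.4131
  Σ                 53,826.8414   293,888.4796
Price P = Σ PV = 53,826.8414.
Macaulay duration = Σ(t·PV) / P = 293,888.4796 / 53,826.8414 = 5.45989 half-year periods.
In years: 5.45989 / 2 = 2.72994 years.

2.730 years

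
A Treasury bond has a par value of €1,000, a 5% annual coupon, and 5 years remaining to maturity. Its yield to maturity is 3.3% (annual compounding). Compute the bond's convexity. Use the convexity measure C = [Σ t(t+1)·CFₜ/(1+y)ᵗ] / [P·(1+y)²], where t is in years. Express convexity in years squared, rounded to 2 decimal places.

With y = 0.033:
  t   CF        PV=CF/(1+0.033)^t    t·PV        t(t+1)·PV
  1        50.00        48.4027        48.4027          96.8054
  2        50.00        46.8564        93.7129         281.1387
  3        50.00        45.3596       136.0787         544.3150
  4        50.00        43.9105       175.6421         878.2107
  5     1,050.00       892.6633     4,463.3166      26,779.8997
  Σ                  1,077.1926     4,917.1531      28,580.3695
P = 1,077.1926.
Convexity = Σ t(t+1)·PV / [P·(1+y)²] = 28,580.3695 / (1,077.1926 × 1.067089) = 24.86416.

24.86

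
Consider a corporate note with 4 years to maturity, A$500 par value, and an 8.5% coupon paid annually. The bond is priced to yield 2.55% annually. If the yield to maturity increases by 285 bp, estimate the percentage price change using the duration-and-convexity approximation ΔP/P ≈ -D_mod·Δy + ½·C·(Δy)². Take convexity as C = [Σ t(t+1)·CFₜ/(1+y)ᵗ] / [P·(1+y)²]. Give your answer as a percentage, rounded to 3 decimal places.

-9.336%

With y = 0.0255:
  t   CF        PV=CF/(1+0.0255)^t    t·PV        t(t+1)·PV
  1        42.50        41.4432        41.4432          82.8864
  2        42.50        40.4127        80.8254         242.4761
  3        42.50        39.4078       118.2233         472.8933
  4       542.50       490.5204     1,962.0816       9,810.4082
  Σ                    611.7841     2,202.5735      10,608.6640
P = 611.7841; D_Mac = 3.60025 yrs; D_mod = 3.51072 yrs; C = 16.48888.
Duration effect: -3.51072 × (+0.0285) = -0.100056
Convexity effect: 0.5 × 16.48888 × (0.0285)² = +0.0066965
ΔP/P ≈ -0.100056 + 0.0066965 = -0.093359 = -9.3359%.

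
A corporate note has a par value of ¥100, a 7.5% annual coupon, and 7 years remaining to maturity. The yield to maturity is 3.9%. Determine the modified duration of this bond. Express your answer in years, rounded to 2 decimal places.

5.61 years

Periodic yield y = 0.039. First find Macaulay duration:
  t   CF        PV=CF/(1+0.039)^t    t·PV
  1         7.50         7.2185         7.2185
  2         7.50         6.9475        13.8951
  3         7.50         6.6867        20.0602
  4         7.50         6.4357        25.7430
  5         7.50         6.1942        30.9709
  6         7.50         5.9617        35.7700
  7       107.50        82.2431       575.7019
  Σ                    121.6875       709.3596
P = 121.6875; Macaulay duration = 709.3596 / 121.6875 = 5.82936 years.
Modified duration = D_Mac / (1 + y) = 5.82936 / 1.039 = 5.61054 years.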